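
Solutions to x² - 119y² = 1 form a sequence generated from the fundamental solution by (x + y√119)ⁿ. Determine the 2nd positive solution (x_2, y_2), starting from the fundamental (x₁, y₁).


Step 1: Find the fundamental solution (x₁, y₁) of x² - 119y² = 1.
  Expand √119 as a continued fraction. a₀ = ⌊√119⌋ = 10; iterate m_{k+1} = d_k·a_k − m_k, d_{k+1} = (119 − m_{k+1}²)/d_k, a_{k+1} = ⌊(a₀ + m_{k+1})/d_{k+1}⌋ (starting m₀ = 0, d₀ = 1), with convergents p_k = a_k·p_{k-1} + p_{k-2}, q_k = a_k·q_{k-1} + q_{k-2} (p₋₁ = 1, q₋₁ = 0):
  k = 0: a₀ = 10; p₀/q₀ = 10/1; p₀² − 119·q₀² = 100 − 119 = -19.
  k = 1: m = 10, d = 19, a = ⌊(10 + 10)/19⌋ = 1; p/q = (1·10 + 1)/(1·1 + 0) = 11/1; p² − 119·q² = 121 − 119 = 2.
  k = 2: m = 9, d = 2, a = ⌊(10 + 9)/2⌋ = 9; p/q = (9·11 + 10)/(9·1 + 1) = 109/10; p² − 119·q² = 11881 − 11900 = -19.
  k = 3: m = 9, d = 19, a = ⌊(10 + 9)/19⌋ = 1; p/q = (1·109 + 11)/(1·10 + 1) = 120/11; p² − 119·q² = 14400 − 14399 = 1.
  The first convergent with p² − 119·q² = 1 gives the fundamental solution (x₁, y₁) = (120, 11).
Step 2: Apply the recurrence (x_{n+1}, y_{n+1}) = (x₁x_n + 119y₁y_n, x₁y_n + y₁x_n) repeatedly.
  From (x_1, y_1) = (120, 11): x_2 = 120·120 + 119·11·11 = 28799; y_2 = 120·11 + 11·120 = 2640.
Step 3: Verify x_2² - 119·y_2² = 829382401 - 829382400 = 1 (should be 1). ✓

(x_1, y_1) = (120, 11); (x_2, y_2) = (28799, 2640).


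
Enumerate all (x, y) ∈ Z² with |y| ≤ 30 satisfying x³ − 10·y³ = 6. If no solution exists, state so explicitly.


The equation is x³ - 10y³ = 6. For fixed y, x³ = 10·y³ + 6, so a solution requires the RHS to be a perfect cube.
Strategy: iterate y from -30 to 30, compute RHS = 10·y³ + 6, and check whether it is a (positive or negative) perfect cube.
Check small values of y:
  y = 0: RHS = 6 is not a perfect cube.
  y = 1: RHS = 16 is not a perfect cube.
  y = -1: RHS = -4 is not a perfect cube.
  y = 2: RHS = 86 is not a perfect cube.
  y = -2: RHS = -74 is not a perfect cube.
  y = 3: RHS = 276 is not a perfect cube.
  y = -3: RHS = -264 is not a perfect cube.
Continuing the search up to |y| = 30 finds no solutions either.
No (x, y) in the scanned range satisfies the equation.

No integer solutions with |y| ≤ 30.


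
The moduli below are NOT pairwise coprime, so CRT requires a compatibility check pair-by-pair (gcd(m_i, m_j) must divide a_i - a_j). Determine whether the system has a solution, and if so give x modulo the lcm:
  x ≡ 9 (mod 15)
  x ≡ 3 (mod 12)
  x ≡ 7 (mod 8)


Moduli 15, 12, 8 are not pairwise coprime, so CRT works modulo lcm(m_i) when all pairwise compatibility conditions hold.
Pairwise compatibility: gcd(m_i, m_j) must divide a_i - a_j for every pair.
Merge one congruence at a time:
  Start: x ≡ 9 (mod 15).
  Combine with x ≡ 3 (mod 12): gcd(15, 12) = 3; 3 - 9 = -6, which IS divisible by 3, so compatible.
    Write x = 9 + 15·t and substitute into x ≡ 3 (mod 12): 15·t ≡ 3 − 9 = -6 (mod 12).
    Divide the congruence (and modulus) by g = 3: 5·t ≡ -2 (mod 4).
    Reduce coefficients mod 4: 1·t ≡ 2 (mod 4).
    So t ≡ 2 (mod 4).
    Then x = 9 + 15·2 = 39, valid modulo lcm(15, 12) = 60: x ≡ 39 (mod 60).
  Combine with x ≡ 7 (mod 8): gcd(60, 8) = 4; 7 - 39 = -32, which IS divisible by 4, so compatible.
    Write x = 39 + 60·t and substitute into x ≡ 7 (mod 8): 60·t ≡ 7 − 39 = -32 (mod 8).
    Divide the congruence (and modulus) by g = 4: 15·t ≡ -8 (mod 2).
    Reduce coefficients mod 2: 1·t ≡ 0 (mod 2).
    So t ≡ 0 (mod 2).
    Then x = 39 + 60·0 = 39, valid modulo lcm(60, 8) = 120: x ≡ 39 (mod 120).
Verify: 39 mod 15 = 9, 39 mod 12 = 3, 39 mod 8 = 7.

x ≡ 39 (mod 120).


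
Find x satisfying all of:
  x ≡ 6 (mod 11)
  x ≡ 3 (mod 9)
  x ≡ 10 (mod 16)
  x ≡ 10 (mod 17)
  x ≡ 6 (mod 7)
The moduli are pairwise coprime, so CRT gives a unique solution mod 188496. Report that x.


Product of moduli M = 11 · 9 · 16 · 17 · 7 = 188496.
Merge one congruence at a time:
  Start: x ≡ 6 (mod 11).
  Combine with x ≡ 3 (mod 9); new modulus lcm = 99.
    Write x = 6 + 11·t and substitute into x ≡ 3 (mod 9): 11·t ≡ 3 − 6 = -3 (mod 9).
    Reduce coefficients mod 9: 2·t ≡ 6 (mod 9).
    The inverse of 2 mod 9 is 5 (since 2·5 = 10 = 1·9 + 1), so t ≡ 5·6 = 30 ≡ 3 (mod 9).
    Then x = 6 + 11·3 = 39, valid modulo lcm(11, 9) = 99: x ≡ 39 (mod 99).
  Combine with x ≡ 10 (mod 16); new modulus lcm = 1584.
    Write x = 39 + 99·t and substitute into x ≡ 10 (mod 16): 99·t ≡ 10 − 39 = -29 (mod 16).
    Reduce coefficients mod 16: 3·t ≡ 3 (mod 16).
    The inverse of 3 mod 16 is 11 (since 3·11 = 33 = 2·16 + 1), so t ≡ 11·3 = 33 ≡ 1 (mod 16).
    Then x = 39 + 99·1 = 138, valid modulo lcm(99, 16) = 1584: x ≡ 138 (mod 1584).
  Combine with x ≡ 10 (mod 17); new modulus lcm = 26928.
    Write x = 138 + 1584·t and substitute into x ≡ 10 (mod 17): 1584·t ≡ 10 − 138 = -128 (mod 17).
    Reduce coefficients mod 17: 3·t ≡ 8 (mod 17).
    The inverse of 3 mod 17 is 6 (since 3·6 = 18 = 1·17 + 1), so t ≡ 6·8 = 48 ≡ 14 (mod 17).
    Then x = 138 + 1584·14 = 22314, valid modulo lcm(1584, 17) = 26928: x ≡ 22314 (mod 26928).
  Combine with x ≡ 6 (mod 7); new modulus lcm = 188496.
    Write x = 22314 + 26928·t and substitute into x ≡ 6 (mod 7): 26928·t ≡ 6 − 22314 = -22308 (mod 7).
    Reduce coefficients mod 7: 6·t ≡ 1 (mod 7).
    The inverse of 6 mod 7 is 6 (since 6·6 = 36 = 5·7 + 1), so t ≡ 6·1 = 6 ≡ 6 (mod 7).
    Then x = 22314 + 26928·6 = 183882, valid modulo lcm(26928, 7) = 188496: x ≡ 183882 (mod 188496).
Verify against each original: 183882 mod 11 = 6, 183882 mod 9 = 3, 183882 mod 16 = 10, 183882 mod 17 = 10, 183882 mod 7 = 6.

x ≡ 183882 (mod 188496).


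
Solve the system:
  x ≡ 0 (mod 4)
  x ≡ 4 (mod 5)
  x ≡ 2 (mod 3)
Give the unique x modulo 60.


Moduli 4, 5, 3 are pairwise coprime; by CRT there is a unique solution modulo M = 4 · 5 · 3 = 60.
Solve pairwise, accumulating the modulus:
  Start with x ≡ 0 (mod 4).
  Combine with x ≡ 4 (mod 5): since gcd(4, 5) = 1, we get a unique residue mod 20.
    Write x = 0 + 4·t and substitute into x ≡ 4 (mod 5): 4·t ≡ 4 − 0 = 4 (mod 5).
    The inverse of 4 mod 5 is 4 (since 4·4 = 16 = 3·5 + 1), so t ≡ 4·4 = 16 ≡ 1 (mod 5).
    Then x = 0 + 4·1 = 4, valid modulo lcm(4, 5) = 20: x ≡ 4 (mod 20).
  Combine with x ≡ 2 (mod 3): since gcd(20, 3) = 1, we get a unique residue mod 60.
    Write x = 4 + 20·t and substitute into x ≡ 2 (mod 3): 20·t ≡ 2 − 4 = -2 (mod 3).
    Reduce coefficients mod 3: 2·t ≡ 1 (mod 3).
    The inverse of 2 mod 3 is 2 (since 2·2 = 4 = 1·3 + 1), so t ≡ 2·1 = 2 ≡ 2 (mod 3).
    Then x = 4 + 20·2 = 44, valid modulo lcm(20, 3) = 60: x ≡ 44 (mod 60).
Verify: 44 mod 4 = 0 ✓, 44 mod 5 = 4 ✓, 44 mod 3 = 2 ✓.

x ≡ 44 (mod 60).


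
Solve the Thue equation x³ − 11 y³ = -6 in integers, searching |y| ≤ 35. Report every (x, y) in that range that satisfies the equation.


The equation is x³ - 11y³ = -6. For fixed y, x³ = 11·y³ − 6, so a solution requires the RHS to be a perfect cube.
Strategy: iterate y from -35 to 35, compute RHS = 11·y³ − 6, and check whether it is a (positive or negative) perfect cube.
Check small values of y:
  y = 0: RHS = -6 is not a perfect cube.
  y = 1: RHS = 5 is not a perfect cube.
  y = -1: RHS = -17 is not a perfect cube.
  y = 2: RHS = 82 is not a perfect cube.
  y = -2: RHS = -94 is not a perfect cube.
  y = 3: RHS = 291 is not a perfect cube.
  y = -3: RHS = -303 is not a perfect cube.
Continuing the search up to |y| = 35 finds no solutions either.
No (x, y) in the scanned range satisfies the equation.

No integer solutions with |y| ≤ 35.


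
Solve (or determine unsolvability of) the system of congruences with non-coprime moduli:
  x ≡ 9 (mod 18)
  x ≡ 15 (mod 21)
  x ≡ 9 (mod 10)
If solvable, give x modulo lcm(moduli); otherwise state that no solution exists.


Moduli 18, 21, 10 are not pairwise coprime, so CRT works modulo lcm(m_i) when all pairwise compatibility conditions hold.
Pairwise compatibility: gcd(m_i, m_j) must divide a_i - a_j for every pair.
Merge one congruence at a time:
  Start: x ≡ 9 (mod 18).
  Combine with x ≡ 15 (mod 21): gcd(18, 21) = 3; 15 - 9 = 6, which IS divisible by 3, so compatible.
    Write x = 9 + 18·t and substitute into x ≡ 15 (mod 21): 18·t ≡ 15 − 9 = 6 (mod 21).
    Divide the congruence (and modulus) by g = 3: 6·t ≡ 2 (mod 7).
    The inverse of 6 mod 7 is 6 (since 6·6 = 36 = 5·7 + 1), so t ≡ 6·2 = 12 ≡ 5 (mod 7).
    Then x = 9 + 18·5 = 99, valid modulo lcm(18, 21) = 126: x ≡ 99 (mod 126).
  Combine with x ≡ 9 (mod 10): gcd(126, 10) = 2; 9 - 99 = -90, which IS divisible by 2, so compatible.
    Write x = 99 + 126·t and substitute into x ≡ 9 (mod 10): 126·t ≡ 9 − 99 = -90 (mod 10).
    Divide the congruence (and modulus) by g = 2: 63·t ≡ -45 (mod 5).
    Reduce coefficients mod 5: 3·t ≡ 0 (mod 5).
    The inverse of 3 mod 5 is 2 (since 3·2 = 6 = 1·5 + 1), so t ≡ 2·0 = 0 ≡ 0 (mod 5).
    Then x = 99 + 126·0 = 99, valid modulo lcm(126, 10) = 630: x ≡ 99 (mod 630).
Verify: 99 mod 18 = 9, 99 mod 21 = 15, 99 mod 10 = 9.

x ≡ 99 (mod 630).


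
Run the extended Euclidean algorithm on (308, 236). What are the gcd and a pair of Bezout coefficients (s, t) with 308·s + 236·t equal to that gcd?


Euclidean algorithm on (308, 236) — divide until remainder is 0:
  308 = 1 · 236 + 72
  236 = 3 · 72 + 20
  72 = 3 · 20 + 12
  20 = 1 · 12 + 8
  12 = 1 · 8 + 4
  8 = 2 · 4 + 0
gcd(308, 236) = 4.
Track Bezout coefficients alongside the remainders: start with r₀ = 308 = a·1 + b·0 (s = 1, t = 0) and r₁ = 236 = a·0 + b·1 (s = 0, t = 1); each new remainder r_{k+1} = r_{k-1} − q_k·r_k inherits s_{k+1} = s_{k-1} − q_k·s_k, t_{k+1} = t_{k-1} − q_k·t_k, so r_k = a·s_k + b·t_k at every step:
  q = 1: r = 72, s = 1 − 1·0 = 1, t = 0 − 1·1 = -1  (check: 308·1 + 236·(-1) = 72)
  q = 3: r = 20, s = 0 − 3·1 = -3, t = 1 − 3·(-1) = 4  (check: 308·(-3) + 236·4 = 20)
  q = 3: r = 12, s = 1 − 3·(-3) = 10, t = -1 − 3·4 = -13  (check: 308·10 + 236·(-13) = 12)
  q = 1: r = 8, s = -3 − 1·10 = -13, t = 4 − 1·(-13) = 17  (check: 308·(-13) + 236·17 = 8)
  q = 1: r = 4, s = 10 − 1·(-13) = 23, t = -13 − 1·17 = -30  (check: 308·23 + 236·(-30) = 4)
The row with r = 4 (the gcd) gives the Bezout coefficients s = 23, t = -30.
Result: 308 · (23) + 236 · (-30) = 4.

gcd(308, 236) = 4; s = 23, t = -30 (check: 308·23 + 236·(-30) = 4).


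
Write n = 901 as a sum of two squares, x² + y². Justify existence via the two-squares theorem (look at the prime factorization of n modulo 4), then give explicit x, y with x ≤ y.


Step 1: Factor n = 901 = 17 · 53.
Step 2: Check the mod-4 condition on each prime factor: 17 ≡ 1 (mod 4), exponent 1; 53 ≡ 1 (mod 4), exponent 1.
All primes ≡ 3 (mod 4) appear to even exponent (or don't appear), so by the two-squares theorem n IS expressible as a sum of two squares.
Step 3: Build a representation. Here n = 17 · 53 is a product of primes ≡ 1 (mod 4). Each prime p ≡ 1 (mod 4) is itself a sum of two squares; find a² by testing p − a² for a perfect square:
  17: 17 − 1² = 16 = 4² ⇒ 17 = 1² + 4².
  53: 53 − 1² = 52, 53 − 2² = 49 = 7² ⇒ 53 = 2² + 7².
  Combine using the Brahmagupta–Fibonacci identity (a² + b²)(c² + d²) = (ac − bd)² + (ad + bc)² = (ac + bd)² + (ad − bc)²:
  17 · 53 = 901: from (1² + 4²)(2² + 7²), take (1·2 − 4·7, 1·7 + 4·2) = (2 − 28, 7 + 8) = (-26, 15); dropping signs (only squares matter) gives (26, 15); check 26² + 15² = 676 + 225 = 901 ✓.
Step 4: Order so x ≤ y and verify: 15² + 26² = 225 + 676 = 901 = n. ✓

n = 901 = 15² + 26² (one valid representation with x ≤ y).


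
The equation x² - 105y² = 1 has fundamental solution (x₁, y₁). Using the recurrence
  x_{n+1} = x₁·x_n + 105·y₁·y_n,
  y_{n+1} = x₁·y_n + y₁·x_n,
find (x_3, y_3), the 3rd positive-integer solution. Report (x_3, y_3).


Step 1: Find the fundamental solution (x₁, y₁) of x² - 105y² = 1.
  Expand √105 as a continued fraction. a₀ = ⌊√105⌋ = 10; iterate m_{k+1} = d_k·a_k − m_k, d_{k+1} = (105 − m_{k+1}²)/d_k, a_{k+1} = ⌊(a₀ + m_{k+1})/d_{k+1}⌋ (starting m₀ = 0, d₀ = 1), with convergents p_k = a_k·p_{k-1} + p_{k-2}, q_k = a_k·q_{k-1} + q_{k-2} (p₋₁ = 1, q₋₁ = 0):
  k = 0: a₀ = 10; p₀/q₀ = 10/1; p₀² − 105·q₀² = 100 − 105 = -5.
  k = 1: m = 10, d = 5, a = ⌊(10 + 10)/5⌋ = 4; p/q = (4·10 + 1)/(4·1 + 0) = 41/4; p² − 105·q² = 1681 − 1680 = 1.
  The first convergent with p² − 105·q² = 1 gives the fundamental solution (x₁, y₁) = (41, 4).
Step 2: Apply the recurrence (x_{n+1}, y_{n+1}) = (x₁x_n + 105y₁y_n, x₁y_n + y₁x_n) repeatedly.
  From (x_1, y_1) = (41, 4): x_2 = 41·41 + 105·4·4 = 3361; y_2 = 41·4 + 4·41 = 328.
  From (x_2, y_2) = (3361, 328): x_3 = 41·3361 + 105·4·328 = 275561; y_3 = 41·328 + 4·3361 = 26892.
Step 3: Verify x_3² - 105·y_3² = 75933864721 - 75933864720 = 1 (should be 1). ✓

(x_1, y_1) = (41, 4); (x_3, y_3) = (275561, 26892).


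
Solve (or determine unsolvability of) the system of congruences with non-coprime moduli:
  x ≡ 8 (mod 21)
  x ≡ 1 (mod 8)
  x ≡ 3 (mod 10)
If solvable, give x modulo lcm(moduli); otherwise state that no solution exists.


Moduli 21, 8, 10 are not pairwise coprime, so CRT works modulo lcm(m_i) when all pairwise compatibility conditions hold.
Pairwise compatibility: gcd(m_i, m_j) must divide a_i - a_j for every pair.
Merge one congruence at a time:
  Start: x ≡ 8 (mod 21).
  Combine with x ≡ 1 (mod 8): gcd(21, 8) = 1; 1 - 8 = -7, which IS divisible by 1, so compatible.
    Write x = 8 + 21·t and substitute into x ≡ 1 (mod 8): 21·t ≡ 1 − 8 = -7 (mod 8).
    Reduce coefficients mod 8: 5·t ≡ 1 (mod 8).
    The inverse of 5 mod 8 is 5 (since 5·5 = 25 = 3·8 + 1), so t ≡ 5·1 = 5 ≡ 5 (mod 8).
    Then x = 8 + 21·5 = 113, valid modulo lcm(21, 8) = 168: x ≡ 113 (mod 168).
  Combine with x ≡ 3 (mod 10): gcd(168, 10) = 2; 3 - 113 = -110, which IS divisible by 2, so compatible.
    Write x = 113 + 168·t and substitute into x ≡ 3 (mod 10): 168·t ≡ 3 − 113 = -110 (mod 10).
    Divide the congruence (and modulus) by g = 2: 84·t ≡ -55 (mod 5).
    Reduce coefficients mod 5: 4·t ≡ 0 (mod 5).
    The inverse of 4 mod 5 is 4 (since 4·4 = 16 = 3·5 + 1), so t ≡ 4·0 = 0 ≡ 0 (mod 5).
    Then x = 113 + 168·0 = 113, valid modulo lcm(168, 10) = 840: x ≡ 113 (mod 840).
Verify: 113 mod 21 = 8, 113 mod 8 = 1, 113 mod 10 = 3.

x ≡ 113 (mod 840).


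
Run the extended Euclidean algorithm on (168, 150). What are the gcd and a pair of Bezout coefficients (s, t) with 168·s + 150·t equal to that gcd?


Euclidean algorithm on (168, 150) — divide until remainder is 0:
  168 = 1 · 150 + 18
  150 = 8 · 18 + 6
  18 = 3 · 6 + 0
gcd(168, 150) = 6.
Track Bezout coefficients alongside the remainders: start with r₀ = 168 = a·1 + b·0 (s = 1, t = 0) and r₁ = 150 = a·0 + b·1 (s = 0, t = 1); each new remainder r_{k+1} = r_{k-1} − q_k·r_k inherits s_{k+1} = s_{k-1} − q_k·s_k, t_{k+1} = t_{k-1} − q_k·t_k, so r_k = a·s_k + b·t_k at every step:
  q = 1: r = 18, s = 1 − 1·0 = 1, t = 0 − 1·1 = -1  (check: 168·1 + 150·(-1) = 18)
  q = 8: r = 6, s = 0 − 8·1 = -8, t = 1 − 8·(-1) = 9  (check: 168·(-8) + 150·9 = 6)
The row with r = 6 (the gcd) gives the Bezout coefficients s = -8, t = 9.
Result: 168 · (-8) + 150 · (9) = 6.

gcd(168, 150) = 6; s = -8, t = 9 (check: 168·(-8) + 150·9 = 6).


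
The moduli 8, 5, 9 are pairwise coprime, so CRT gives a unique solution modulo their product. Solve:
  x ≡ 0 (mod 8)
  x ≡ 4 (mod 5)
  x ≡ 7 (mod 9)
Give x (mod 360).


Moduli 8, 5, 9 are pairwise coprime; by CRT there is a unique solution modulo M = 8 · 5 · 9 = 360.
Solve pairwise, accumulating the modulus:
  Start with x ≡ 0 (mod 8).
  Combine with x ≡ 4 (mod 5): since gcd(8, 5) = 1, we get a unique residue mod 40.
    Write x = 0 + 8·t and substitute into x ≡ 4 (mod 5): 8·t ≡ 4 − 0 = 4 (mod 5).
    Reduce coefficients mod 5: 3·t ≡ 4 (mod 5).
    The inverse of 3 mod 5 is 2 (since 3·2 = 6 = 1·5 + 1), so t ≡ 2·4 = 8 ≡ 3 (mod 5).
    Then x = 0 + 8·3 = 24, valid modulo lcm(8, 5) = 40: x ≡ 24 (mod 40).
  Combine with x ≡ 7 (mod 9): since gcd(40, 9) = 1, we get a unique residue mod 360.
    Write x = 24 + 40·t and substitute into x ≡ 7 (mod 9): 40·t ≡ 7 − 24 = -17 (mod 9).
    Reduce coefficients mod 9: 4·t ≡ 1 (mod 9).
    The inverse of 4 mod 9 is 7 (since 4·7 = 28 = 3·9 + 1), so t ≡ 7·1 = 7 ≡ 7 (mod 9).
    Then x = 24 + 40·7 = 304, valid modulo lcm(40, 9) = 360: x ≡ 304 (mod 360).
Verify: 304 mod 8 = 0 ✓, 304 mod 5 = 4 ✓, 304 mod 9 = 7 ✓.

x ≡ 304 (mod 360).


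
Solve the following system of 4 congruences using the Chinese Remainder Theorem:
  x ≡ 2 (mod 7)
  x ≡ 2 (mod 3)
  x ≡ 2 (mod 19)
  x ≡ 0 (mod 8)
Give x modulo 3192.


Product of moduli M = 7 · 3 · 19 · 8 = 3192.
Merge one congruence at a time:
  Start: x ≡ 2 (mod 7).
  Combine with x ≡ 2 (mod 3); new modulus lcm = 21.
    Write x = 2 + 7·t and substitute into x ≡ 2 (mod 3): 7·t ≡ 2 − 2 = 0 (mod 3).
    Reduce coefficients mod 3: 1·t ≡ 0 (mod 3).
    So t ≡ 0 (mod 3).
    Then x = 2 + 7·0 = 2, valid modulo lcm(7, 3) = 21: x ≡ 2 (mod 21).
  Combine with x ≡ 2 (mod 19); new modulus lcm = 399.
    Write x = 2 + 21·t and substitute into x ≡ 2 (mod 19): 21·t ≡ 2 − 2 = 0 (mod 19).
    Reduce coefficients mod 19: 2·t ≡ 0 (mod 19).
    The inverse of 2 mod 19 is 10 (since 2·10 = 20 = 1·19 + 1), so t ≡ 10·0 = 0 ≡ 0 (mod 19).
    Then x = 2 + 21·0 = 2, valid modulo lcm(21, 19) = 399: x ≡ 2 (mod 399).
  Combine with x ≡ 0 (mod 8); new modulus lcm = 3192.
    Write x = 2 + 399·t and substitute into x ≡ 0 (mod 8): 399·t ≡ 0 − 2 = -2 (mod 8).
    Reduce coefficients mod 8: 7·t ≡ 6 (mod 8).
    The inverse of 7 mod 8 is 7 (since 7·7 = 49 = 6·8 + 1), so t ≡ 7·6 = 42 ≡ 2 (mod 8).
    Then x = 2 + 399·2 = 800, valid modulo lcm(399, 8) = 3192: x ≡ 800 (mod 3192).
Verify against each original: 800 mod 7 = 2, 800 mod 3 = 2, 800 mod 19 = 2, 800 mod 8 = 0.

x ≡ 800 (mod 3192).


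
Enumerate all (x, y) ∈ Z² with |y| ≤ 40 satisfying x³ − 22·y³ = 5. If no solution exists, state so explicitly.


The equation is x³ - 22y³ = 5. For fixed y, x³ = 22·y³ + 5, so a solution requires the RHS to be a perfect cube.
Strategy: iterate y from -40 to 40, compute RHS = 22·y³ + 5, and check whether it is a (positive or negative) perfect cube.
Check small values of y:
  y = 0: RHS = 5 is not a perfect cube.
  y = 1: RHS = 27 = (3)³ ⇒ x = 3 works.
  y = -1: RHS = -17 is not a perfect cube.
  y = 2: RHS = 181 is not a perfect cube.
  y = -2: RHS = -171 is not a perfect cube.
  y = 3: RHS = 599 is not a perfect cube.
  y = -3: RHS = -589 is not a perfect cube.
Continuing the search up to |y| = 40 finds no further solutions beyond those listed.
Collected solutions: (3, 1).

Solutions (with |y| ≤ 40): (3, 1).


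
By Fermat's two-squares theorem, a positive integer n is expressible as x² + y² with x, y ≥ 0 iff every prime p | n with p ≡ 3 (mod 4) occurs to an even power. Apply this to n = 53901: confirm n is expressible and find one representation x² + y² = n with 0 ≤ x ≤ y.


Step 1: Factor n = 53901 = 3^2 · 53 · 113.
Step 2: Check the mod-4 condition on each prime factor: 3 ≡ 3 (mod 4), exponent 2 (must be even); 53 ≡ 1 (mod 4), exponent 1; 113 ≡ 1 (mod 4), exponent 1.
All primes ≡ 3 (mod 4) appear to even exponent (or don't appear), so by the two-squares theorem n IS expressible as a sum of two squares.
Step 3: Build a representation. Group n = k² · m with k = 3 and m = 53 · 113 = 5989 (a product of primes ≡ 1 (mod 4)); a representation of m scales to one of n via (k·x)² + (k·y)² = k²(x² + y²). Each prime p ≡ 1 (mod 4) is itself a sum of two squares; find a² by testing p − a² for a perfect square:
  53: 53 − 1² = 52, 53 − 2² = 49 = 7² ⇒ 53 = 2² + 7².
  113: 113 − 1² = 112, 113 − 2² = 109, 113 − 3² = 104, 113 − 4² = 97, 113 − 5² = 88, 113 − 6² = 77, 113 − 7² = 64 = 8² ⇒ 113 = 7² + 8².
  Combine using the Brahmagupta–Fibonacci identity (a² + b²)(c² + d²) = (ac − bd)² + (ad + bc)² = (ac + bd)² + (ad − bc)²:
  53 · 113 = 5989: from (2² + 7²)(7² + 8²), take (2·7 − 7·8, 2·8 + 7·7) = (14 − 56, 16 + 49) = (-42, 65); dropping signs (only squares matter) gives (42, 65); check 42² + 65² = 1764 + 4225 = 5989 ✓.
  Scale by k = 3: (3·42, 3·65) = (126, 195).
Step 4: Order so x ≤ y and verify: 126² + 195² = 15876 + 38025 = 53901 = n. ✓

n = 53901 = 126² + 195² (one valid representation with x ≤ y).


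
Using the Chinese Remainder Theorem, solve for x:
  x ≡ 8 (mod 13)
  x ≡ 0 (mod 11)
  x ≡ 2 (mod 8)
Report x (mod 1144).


Moduli 13, 11, 8 are pairwise coprime; by CRT there is a unique solution modulo M = 13 · 11 · 8 = 1144.
Solve pairwise, accumulating the modulus:
  Start with x ≡ 8 (mod 13).
  Combine with x ≡ 0 (mod 11): since gcd(13, 11) = 1, we get a unique residue mod 143.
    Write x = 8 + 13·t and substitute into x ≡ 0 (mod 11): 13·t ≡ 0 − 8 = -8 (mod 11).
    Reduce coefficients mod 11: 2·t ≡ 3 (mod 11).
    The inverse of 2 mod 11 is 6 (since 2·6 = 12 = 1·11 + 1), so t ≡ 6·3 = 18 ≡ 7 (mod 11).
    Then x = 8 + 13·7 = 99, valid modulo lcm(13, 11) = 143: x ≡ 99 (mod 143).
  Combine with x ≡ 2 (mod 8): since gcd(143, 8) = 1, we get a unique residue mod 1144.
    Write x = 99 + 143·t and substitute into x ≡ 2 (mod 8): 143·t ≡ 2 − 99 = -97 (mod 8).
    Reduce coefficients mod 8: 7·t ≡ 7 (mod 8).
    The inverse of 7 mod 8 is 7 (since 7·7 = 49 = 6·8 + 1), so t ≡ 7·7 = 49 ≡ 1 (mod 8).
    Then x = 99 + 143·1 = 242, valid modulo lcm(143, 8) = 1144: x ≡ 242 (mod 1144).
Verify: 242 mod 13 = 8 ✓, 242 mod 11 = 0 ✓, 242 mod 8 = 2 ✓.

x ≡ 242 (mod 1144).


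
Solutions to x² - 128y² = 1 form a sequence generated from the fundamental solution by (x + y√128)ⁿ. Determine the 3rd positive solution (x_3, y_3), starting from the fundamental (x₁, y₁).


Step 1: Find the fundamental solution (x₁, y₁) of x² - 128y² = 1.
  Expand √128 as a continued fraction. a₀ = ⌊√128⌋ = 11; iterate m_{k+1} = d_k·a_k − m_k, d_{k+1} = (128 − m_{k+1}²)/d_k, a_{k+1} = ⌊(a₀ + m_{k+1})/d_{k+1}⌋ (starting m₀ = 0, d₀ = 1), with convergents p_k = a_k·p_{k-1} + p_{k-2}, q_k = a_k·q_{k-1} + q_{k-2} (p₋₁ = 1, q₋₁ = 0):
  k = 0: a₀ = 11; p₀/q₀ = 11/1; p₀² − 128·q₀² = 121 − 128 = -7.
  k = 1: m = 11, d = 7, a = ⌊(11 + 11)/7⌋ = 3; p/q = (3·11 + 1)/(3·1 + 0) = 34/3; p² − 128·q² = 1156 − 1152 = 4.
  k = 2: m = 10, d = 4, a = ⌊(11 + 10)/4⌋ = 5; p/q = (5·34 + 11)/(5·3 + 1) = 181/16; p² − 128·q² = 32761 − 32768 = -7.
  k = 3: m = 10, d = 7, a = ⌊(11 + 10)/7⌋ = 3; p/q = (3·181 + 34)/(3·16 + 3) = 577/51; p² − 128·q² = 332929 − 332928 = 1.
  The first convergent with p² − 128·q² = 1 gives the fundamental solution (x₁, y₁) = (577, 51).
Step 2: Apply the recurrence (x_{n+1}, y_{n+1}) = (x₁x_n + 128y₁y_n, x₁y_n + y₁x_n) repeatedly.
  From (x_1, y_1) = (577, 51): x_2 = 577·577 + 128·51·51 = 665857; y_2 = 577·51 + 51·577 = 58854.
  From (x_2, y_2) = (665857, 58854): x_3 = 577·665857 + 128·51·58854 = 768398401; y_3 = 577·58854 + 51·665857 = 67917465.
Step 3: Verify x_3² - 128·y_3² = 590436102659356801 - 590436102659356800 = 1 (should be 1). ✓

(x_1, y_1) = (577, 51); (x_3, y_3) = (768398401, 67917465).


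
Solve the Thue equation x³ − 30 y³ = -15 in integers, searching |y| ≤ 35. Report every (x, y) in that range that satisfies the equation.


The equation is x³ - 30y³ = -15. For fixed y, x³ = 30·y³ − 15, so a solution requires the RHS to be a perfect cube.
Strategy: iterate y from -35 to 35, compute RHS = 30·y³ − 15, and check whether it is a (positive or negative) perfect cube.
Check small values of y:
  y = 0: RHS = -15 is not a perfect cube.
  y = 1: RHS = 15 is not a perfect cube.
  y = -1: RHS = -45 is not a perfect cube.
  y = 2: RHS = 225 is not a perfect cube.
  y = -2: RHS = -255 is not a perfect cube.
  y = 3: RHS = 795 is not a perfect cube.
  y = -3: RHS = -825 is not a perfect cube.
Continuing the search up to |y| = 35 finds no solutions either.
No (x, y) in the scanned range satisfies the equation.

No integer solutions with |y| ≤ 35.


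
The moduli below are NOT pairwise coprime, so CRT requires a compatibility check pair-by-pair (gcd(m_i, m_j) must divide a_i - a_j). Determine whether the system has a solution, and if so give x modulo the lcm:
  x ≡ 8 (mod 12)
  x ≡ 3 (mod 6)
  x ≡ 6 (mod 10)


Moduli 12, 6, 10 are not pairwise coprime, so CRT works modulo lcm(m_i) when all pairwise compatibility conditions hold.
Pairwise compatibility: gcd(m_i, m_j) must divide a_i - a_j for every pair.
Merge one congruence at a time:
  Start: x ≡ 8 (mod 12).
  Combine with x ≡ 3 (mod 6): gcd(12, 6) = 6, and 3 - 8 = -5 is NOT divisible by 6.
    ⇒ system is inconsistent (no integer solution).

No solution (the system is inconsistent).


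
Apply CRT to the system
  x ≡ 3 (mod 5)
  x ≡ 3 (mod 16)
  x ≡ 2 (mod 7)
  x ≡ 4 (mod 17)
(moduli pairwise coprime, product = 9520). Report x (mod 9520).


Product of moduli M = 5 · 16 · 7 · 17 = 9520.
Merge one congruence at a time:
  Start: x ≡ 3 (mod 5).
  Combine with x ≡ 3 (mod 16); new modulus lcm = 80.
    Write x = 3 + 5·t and substitute into x ≡ 3 (mod 16): 5·t ≡ 3 − 3 = 0 (mod 16).
    The inverse of 5 mod 16 is 13 (since 5·13 = 65 = 4·16 + 1), so t ≡ 13·0 = 0 ≡ 0 (mod 16).
    Then x = 3 + 5·0 = 3, valid modulo lcm(5, 16) = 80: x ≡ 3 (mod 80).
  Combine with x ≡ 2 (mod 7); new modulus lcm = 560.
    Write x = 3 + 80·t and substitute into x ≡ 2 (mod 7): 80·t ≡ 2 − 3 = -1 (mod 7).
    Reduce coefficients mod 7: 3·t ≡ 6 (mod 7).
    The inverse of 3 mod 7 is 5 (since 3·5 = 15 = 2·7 + 1), so t ≡ 5·6 = 30 ≡ 2 (mod 7).
    Then x = 3 + 80·2 = 163, valid modulo lcm(80, 7) = 560: x ≡ 163 (mod 560).
  Combine with x ≡ 4 (mod 17); new modulus lcm = 9520.
    Write x = 163 + 560·t and substitute into x ≡ 4 (mod 17): 560·t ≡ 4 − 163 = -159 (mod 17).
    Reduce coefficients mod 17: 16·t ≡ 11 (mod 17).
    The inverse of 16 mod 17 is 16 (since 16·16 = 256 = 15·17 + 1), so t ≡ 16·11 = 176 ≡ 6 (mod 17).
    Then x = 163 + 560·6 = 3523, valid modulo lcm(560, 17) = 9520: x ≡ 3523 (mod 9520).
Verify against each original: 3523 mod 5 = 3, 3523 mod 16 = 3, 3523 mod 7 = 2, 3523 mod 17 = 4.

x ≡ 3523 (mod 9520).


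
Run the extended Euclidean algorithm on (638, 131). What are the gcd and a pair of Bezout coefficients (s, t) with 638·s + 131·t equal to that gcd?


Euclidean algorithm on (638, 131) — divide until remainder is 0:
  638 = 4 · 131 + 114
  131 = 1 · 114 + 17
  114 = 6 · 17 + 12
  17 = 1 · 12 + 5
  12 = 2 · 5 + 2
  5 = 2 · 2 + 1
  2 = 2 · 1 + 0
gcd(638, 131) = 1.
Track Bezout coefficients alongside the remainders: start with r₀ = 638 = a·1 + b·0 (s = 1, t = 0) and r₁ = 131 = a·0 + b·1 (s = 0, t = 1); each new remainder r_{k+1} = r_{k-1} − q_k·r_k inherits s_{k+1} = s_{k-1} − q_k·s_k, t_{k+1} = t_{k-1} − q_k·t_k, so r_k = a·s_k + b·t_k at every step:
  q = 4: r = 114, s = 1 − 4·0 = 1, t = 0 − 4·1 = -4  (check: 638·1 + 131·(-4) = 114)
  q = 1: r = 17, s = 0 − 1·1 = -1, t = 1 − 1·(-4) = 5  (check: 638·(-1) + 131·5 = 17)
  q = 6: r = 12, s = 1 − 6·(-1) = 7, t = -4 − 6·5 = -34  (check: 638·7 + 131·(-34) = 12)
  q = 1: r = 5, s = -1 − 1·7 = -8, t = 5 − 1·(-34) = 39  (check: 638·(-8) + 131·39 = 5)
  q = 2: r = 2, s = 7 − 2·(-8) = 23, t = -34 − 2·39 = -112  (check: 638·23 + 131·(-112) = 2)
  q = 2: r = 1, s = -8 − 2·23 = -54, t = 39 − 2·(-112) = 263  (check: 638·(-54) + 131·263 = 1)
The row with r = 1 (the gcd) gives the Bezout coefficients s = -54, t = 263.
Result: 638 · (-54) + 131 · (263) = 1.

gcd(638, 131) = 1; s = -54, t = 263 (check: 638·(-54) + 131·263 = 1).


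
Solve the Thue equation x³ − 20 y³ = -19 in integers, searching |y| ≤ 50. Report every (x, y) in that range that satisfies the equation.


The equation is x³ - 20y³ = -19. For fixed y, x³ = 20·y³ − 19, so a solution requires the RHS to be a perfect cube.
Strategy: iterate y from -50 to 50, compute RHS = 20·y³ − 19, and check whether it is a (positive or negative) perfect cube.
Check small values of y:
  y = 0: RHS = -19 is not a perfect cube.
  y = 1: RHS = 1 = (1)³ ⇒ x = 1 works.
  y = -1: RHS = -39 is not a perfect cube.
  y = 2: RHS = 141 is not a perfect cube.
  y = -2: RHS = -179 is not a perfect cube.
  y = 3: RHS = 521 is not a perfect cube.
  y = -3: RHS = -559 is not a perfect cube.
Continuing the search up to |y| = 50 finds no further solutions beyond those listed.
Collected solutions: (1, 1).

Solutions (with |y| ≤ 50): (1, 1).


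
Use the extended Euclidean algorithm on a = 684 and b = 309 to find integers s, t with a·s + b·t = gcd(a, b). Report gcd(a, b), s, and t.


Euclidean algorithm on (684, 309) — divide until remainder is 0:
  684 = 2 · 309 + 66
  309 = 4 · 66 + 45
  66 = 1 · 45 + 21
  45 = 2 · 21 + 3
  21 = 7 · 3 + 0
gcd(684, 309) = 3.
Track Bezout coefficients alongside the remainders: start with r₀ = 684 = a·1 + b·0 (s = 1, t = 0) and r₁ = 309 = a·0 + b·1 (s = 0, t = 1); each new remainder r_{k+1} = r_{k-1} − q_k·r_k inherits s_{k+1} = s_{k-1} − q_k·s_k, t_{k+1} = t_{k-1} − q_k·t_k, so r_k = a·s_k + b·t_k at every step:
  q = 2: r = 66, s = 1 − 2·0 = 1, t = 0 − 2·1 = -2  (check: 684·1 + 309·(-2) = 66)
  q = 4: r = 45, s = 0 − 4·1 = -4, t = 1 − 4·(-2) = 9  (check: 684·(-4) + 309·9 = 45)
  q = 1: r = 21, s = 1 − 1·(-4) = 5, t = -2 − 1·9 = -11  (check: 684·5 + 309·(-11) = 21)
  q = 2: r = 3, s = -4 − 2·5 = -14, t = 9 − 2·(-11) = 31  (check: 684·(-14) + 309·31 = 3)
The row with r = 3 (the gcd) gives the Bezout coefficients s = -14, t = 31.
Result: 684 · (-14) + 309 · (31) = 3.

gcd(684, 309) = 3; s = -14, t = 31 (check: 684·(-14) + 309·31 = 3).


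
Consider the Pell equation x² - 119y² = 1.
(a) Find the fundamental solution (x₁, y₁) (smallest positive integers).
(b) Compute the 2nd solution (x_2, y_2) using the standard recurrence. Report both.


Step 1: Find the fundamental solution (x₁, y₁) of x² - 119y² = 1.
  Expand √119 as a continued fraction. a₀ = ⌊√119⌋ = 10; iterate m_{k+1} = d_k·a_k − m_k, d_{k+1} = (119 − m_{k+1}²)/d_k, a_{k+1} = ⌊(a₀ + m_{k+1})/d_{k+1}⌋ (starting m₀ = 0, d₀ = 1), with convergents p_k = a_k·p_{k-1} + p_{k-2}, q_k = a_k·q_{k-1} + q_{k-2} (p₋₁ = 1, q₋₁ = 0):
  k = 0: a₀ = 10; p₀/q₀ = 10/1; p₀² − 119·q₀² = 100 − 119 = -19.
  k = 1: m = 10, d = 19, a = ⌊(10 + 10)/19⌋ = 1; p/q = (1·10 + 1)/(1·1 + 0) = 11/1; p² − 119·q² = 121 − 119 = 2.
  k = 2: m = 9, d = 2, a = ⌊(10 + 9)/2⌋ = 9; p/q = (9·11 + 10)/(9·1 + 1) = 109/10; p² − 119·q² = 11881 − 11900 = -19.
  k = 3: m = 9, d = 19, a = ⌊(10 + 9)/19⌋ = 1; p/q = (1·109 + 11)/(1·10 + 1) = 120/11; p² − 119·q² = 14400 − 14399 = 1.
  The first convergent with p² − 119·q² = 1 gives the fundamental solution (x₁, y₁) = (120, 11).
Step 2: Apply the recurrence (x_{n+1}, y_{n+1}) = (x₁x_n + 119y₁y_n, x₁y_n + y₁x_n) repeatedly.
  From (x_1, y_1) = (120, 11): x_2 = 120·120 + 119·11·11 = 28799; y_2 = 120·11 + 11·120 = 2640.
Step 3: Verify x_2² - 119·y_2² = 829382401 - 829382400 = 1 (should be 1). ✓

(x_1, y_1) = (120, 11); (x_2, y_2) = (28799, 2640).


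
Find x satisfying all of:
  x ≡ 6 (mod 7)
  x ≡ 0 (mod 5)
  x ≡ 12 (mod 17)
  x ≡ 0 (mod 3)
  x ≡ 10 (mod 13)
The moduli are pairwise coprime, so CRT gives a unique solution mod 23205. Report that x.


Product of moduli M = 7 · 5 · 17 · 3 · 13 = 23205.
Merge one congruence at a time:
  Start: x ≡ 6 (mod 7).
  Combine with x ≡ 0 (mod 5); new modulus lcm = 35.
    Write x = 6 + 7·t and substitute into x ≡ 0 (mod 5): 7·t ≡ 0 − 6 = -6 (mod 5).
    Reduce coefficients mod 5: 2·t ≡ 4 (mod 5).
    The inverse of 2 mod 5 is 3 (since 2·3 = 6 = 1·5 + 1), so t ≡ 3·4 = 12 ≡ 2 (mod 5).
    Then x = 6 + 7·2 = 20, valid modulo lcm(7, 5) = 35: x ≡ 20 (mod 35).
  Combine with x ≡ 12 (mod 17); new modulus lcm = 595.
    Write x = 20 + 35·t and substitute into x ≡ 12 (mod 17): 35·t ≡ 12 − 20 = -8 (mod 17).
    Reduce coefficients mod 17: 1·t ≡ 9 (mod 17).
    So t ≡ 9 (mod 17).
    Then x = 20 + 35·9 = 335, valid modulo lcm(35, 17) = 595: x ≡ 335 (mod 595).
  Combine with x ≡ 0 (mod 3); new modulus lcm = 1785.
    Write x = 335 + 595·t and substitute into x ≡ 0 (mod 3): 595·t ≡ 0 − 335 = -335 (mod 3).
    Reduce coefficients mod 3: 1·t ≡ 1 (mod 3).
    So t ≡ 1 (mod 3).
    Then x = 335 + 595·1 = 930, valid modulo lcm(595, 3) = 1785: x ≡ 930 (mod 1785).
  Combine with x ≡ 10 (mod 13); new modulus lcm = 23205.
    Write x = 930 + 1785·t and substitute into x ≡ 10 (mod 13): 1785·t ≡ 10 − 930 = -920 (mod 13).
    Reduce coefficients mod 13: 4·t ≡ 3 (mod 13).
    The inverse of 4 mod 13 is 10 (since 4·10 = 40 = 3·13 + 1), so t ≡ 10·3 = 30 ≡ 4 (mod 13).
    Then x = 930 + 1785·4 = 8070, valid modulo lcm(1785, 13) = 23205: x ≡ 8070 (mod 23205).
Verify against each original: 8070 mod 7 = 6, 8070 mod 5 = 0, 8070 mod 17 = 12, 8070 mod 3 = 0, 8070 mod 13 = 10.

x ≡ 8070 (mod 23205).


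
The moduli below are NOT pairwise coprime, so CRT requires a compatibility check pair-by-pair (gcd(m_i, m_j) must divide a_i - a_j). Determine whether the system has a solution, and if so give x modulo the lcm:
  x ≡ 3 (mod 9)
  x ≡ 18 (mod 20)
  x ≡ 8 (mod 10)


Moduli 9, 20, 10 are not pairwise coprime, so CRT works modulo lcm(m_i) when all pairwise compatibility conditions hold.
Pairwise compatibility: gcd(m_i, m_j) must divide a_i - a_j for every pair.
Merge one congruence at a time:
  Start: x ≡ 3 (mod 9).
  Combine with x ≡ 18 (mod 20): gcd(9, 20) = 1; 18 - 3 = 15, which IS divisible by 1, so compatible.
    Write x = 3 + 9·t and substitute into x ≡ 18 (mod 20): 9·t ≡ 18 − 3 = 15 (mod 20).
    The inverse of 9 mod 20 is 9 (since 9·9 = 81 = 4·20 + 1), so t ≡ 9·15 = 135 ≡ 15 (mod 20).
    Then x = 3 + 9·15 = 138, valid modulo lcm(9, 20) = 180: x ≡ 138 (mod 180).
  Combine with x ≡ 8 (mod 10): gcd(180, 10) = 10; 8 - 138 = -130, which IS divisible by 10, so compatible.
    Write x = 138 + 180·t and substitute into x ≡ 8 (mod 10): 180·t ≡ 8 − 138 = -130 (mod 10).
    Divide the congruence (and modulus) by g = 10: 18·t ≡ -13 (mod 1).
    Modulo 1 every t works; take t = 0.
    Then x = 138 + 180·0 = 138, valid modulo lcm(180, 10) = 180: x ≡ 138 (mod 180).
Verify: 138 mod 9 = 3, 138 mod 20 = 18, 138 mod 10 = 8.

x ≡ 138 (mod 180).


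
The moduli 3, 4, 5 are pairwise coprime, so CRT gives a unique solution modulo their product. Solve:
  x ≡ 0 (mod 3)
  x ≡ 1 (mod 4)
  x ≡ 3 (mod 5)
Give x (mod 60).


Moduli 3, 4, 5 are pairwise coprime; by CRT there is a unique solution modulo M = 3 · 4 · 5 = 60.
Solve pairwise, accumulating the modulus:
  Start with x ≡ 0 (mod 3).
  Combine with x ≡ 1 (mod 4): since gcd(3, 4) = 1, we get a unique residue mod 12.
    Write x = 0 + 3·t and substitute into x ≡ 1 (mod 4): 3·t ≡ 1 − 0 = 1 (mod 4).
    The inverse of 3 mod 4 is 3 (since 3·3 = 9 = 2·4 + 1), so t ≡ 3·1 = 3 ≡ 3 (mod 4).
    Then x = 0 + 3·3 = 9, valid modulo lcm(3, 4) = 12: x ≡ 9 (mod 12).
  Combine with x ≡ 3 (mod 5): since gcd(12, 5) = 1, we get a unique residue mod 60.
    Write x = 9 + 12·t and substitute into x ≡ 3 (mod 5): 12·t ≡ 3 − 9 = -6 (mod 5).
    Reduce coefficients mod 5: 2·t ≡ 4 (mod 5).
    The inverse of 2 mod 5 is 3 (since 2·3 = 6 = 1·5 + 1), so t ≡ 3·4 = 12 ≡ 2 (mod 5).
    Then x = 9 + 12·2 = 33, valid modulo lcm(12, 5) = 60: x ≡ 33 (mod 60).
Verify: 33 mod 3 = 0 ✓, 33 mod 4 = 1 ✓, 33 mod 5 = 3 ✓.

x ≡ 33 (mod 60).


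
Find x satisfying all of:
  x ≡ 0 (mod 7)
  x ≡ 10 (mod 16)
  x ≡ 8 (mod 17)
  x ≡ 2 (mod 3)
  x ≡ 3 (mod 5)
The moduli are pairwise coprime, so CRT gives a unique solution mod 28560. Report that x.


Product of moduli M = 7 · 16 · 17 · 3 · 5 = 28560.
Merge one congruence at a time:
  Start: x ≡ 0 (mod 7).
  Combine with x ≡ 10 (mod 16); new modulus lcm = 112.
    Write x = 0 + 7·t and substitute into x ≡ 10 (mod 16): 7·t ≡ 10 − 0 = 10 (mod 16).
    The inverse of 7 mod 16 is 7 (since 7·7 = 49 = 3·16 + 1), so t ≡ 7·10 = 70 ≡ 6 (mod 16).
    Then x = 0 + 7·6 = 42, valid modulo lcm(7, 16) = 112: x ≡ 42 (mod 112).
  Combine with x ≡ 8 (mod 17); new modulus lcm = 1904.
    Write x = 42 + 112·t and substitute into x ≡ 8 (mod 17): 112·t ≡ 8 − 42 = -34 (mod 17).
    Reduce coefficients mod 17: 10·t ≡ 0 (mod 17).
    The inverse of 10 mod 17 is 12 (since 10·12 = 120 = 7·17 + 1), so t ≡ 12·0 = 0 ≡ 0 (mod 17).
    Then x = 42 + 112·0 = 42, valid modulo lcm(112, 17) = 1904: x ≡ 42 (mod 1904).
  Combine with x ≡ 2 (mod 3); new modulus lcm = 5712.
    Write x = 42 + 1904·t and substitute into x ≡ 2 (mod 3): 1904·t ≡ 2 − 42 = -40 (mod 3).
    Reduce coefficients mod 3: 2·t ≡ 2 (mod 3).
    The inverse of 2 mod 3 is 2 (since 2·2 = 4 = 1·3 + 1), so t ≡ 2·2 = 4 ≡ 1 (mod 3).
    Then x = 42 + 1904·1 = 1946, valid modulo lcm(1904, 3) = 5712: x ≡ 1946 (mod 5712).
  Combine with x ≡ 3 (mod 5); new modulus lcm = 28560.
    Write x = 1946 + 5712·t and substitute into x ≡ 3 (mod 5): 5712·t ≡ 3 − 1946 = -1943 (mod 5).
    Reduce coefficients mod 5: 2·t ≡ 2 (mod 5).
    The inverse of 2 mod 5 is 3 (since 2·3 = 6 = 1·5 + 1), so t ≡ 3·2 = 6 ≡ 1 (mod 5).
    Then x = 1946 + 5712·1 = 7658, valid modulo lcm(5712, 5) = 28560: x ≡ 7658 (mod 28560).
Verify against each original: 7658 mod 7 = 0, 7658 mod 16 = 10, 7658 mod 17 = 8, 7658 mod 3 = 2, 7658 mod 5 = 3.

x ≡ 7658 (mod 28560).


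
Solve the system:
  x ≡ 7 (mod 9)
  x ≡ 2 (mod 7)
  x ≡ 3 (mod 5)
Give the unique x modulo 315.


Moduli 9, 7, 5 are pairwise coprime; by CRT there is a unique solution modulo M = 9 · 7 · 5 = 315.
Solve pairwise, accumulating the modulus:
  Start with x ≡ 7 (mod 9).
  Combine with x ≡ 2 (mod 7): since gcd(9, 7) = 1, we get a unique residue mod 63.
    Write x = 7 + 9·t and substitute into x ≡ 2 (mod 7): 9·t ≡ 2 − 7 = -5 (mod 7).
    Reduce coefficients mod 7: 2·t ≡ 2 (mod 7).
    The inverse of 2 mod 7 is 4 (since 2·4 = 8 = 1·7 + 1), so t ≡ 4·2 = 8 ≡ 1 (mod 7).
    Then x = 7 + 9·1 = 16, valid modulo lcm(9, 7) = 63: x ≡ 16 (mod 63).
  Combine with x ≡ 3 (mod 5): since gcd(63, 5) = 1, we get a unique residue mod 315.
    Write x = 16 + 63·t and substitute into x ≡ 3 (mod 5): 63·t ≡ 3 − 16 = -13 (mod 5).
    Reduce coefficients mod 5: 3·t ≡ 2 (mod 5).
    The inverse of 3 mod 5 is 2 (since 3·2 = 6 = 1·5 + 1), so t ≡ 2·2 = 4 ≡ 4 (mod 5).
    Then x = 16 + 63·4 = 268, valid modulo lcm(63, 5) = 315: x ≡ 268 (mod 315).
Verify: 268 mod 9 = 7 ✓, 268 mod 7 = 2 ✓, 268 mod 5 = 3 ✓.

x ≡ 268 (mod 315).


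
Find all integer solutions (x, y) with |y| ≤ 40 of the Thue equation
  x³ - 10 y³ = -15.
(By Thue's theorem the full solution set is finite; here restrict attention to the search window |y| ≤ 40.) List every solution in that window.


The equation is x³ - 10y³ = -15. For fixed y, x³ = 10·y³ − 15, so a solution requires the RHS to be a perfect cube.
Strategy: iterate y from -40 to 40, compute RHS = 10·y³ − 15, and check whether it is a (positive or negative) perfect cube.
Check small values of y:
  y = 0: RHS = -15 is not a perfect cube.
  y = 1: RHS = -5 is not a perfect cube.
  y = -1: RHS = -25 is not a perfect cube.
  y = 2: RHS = 65 is not a perfect cube.
  y = -2: RHS = -95 is not a perfect cube.
  y = 3: RHS = 255 is not a perfect cube.
  y = -3: RHS = -285 is not a perfect cube.
Continuing the search up to |y| = 40 finds no solutions either.
No (x, y) in the scanned range satisfies the equation.

No integer solutions with |y| ≤ 40.
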